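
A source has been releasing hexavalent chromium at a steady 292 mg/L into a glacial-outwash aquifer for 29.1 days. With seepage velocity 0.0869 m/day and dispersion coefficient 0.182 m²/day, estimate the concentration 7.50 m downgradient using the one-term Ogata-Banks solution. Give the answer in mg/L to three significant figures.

For a continuous step input, C/C₀ ≈ ½·erfc((x−vt)/(2√(Dt))).
vt = 0.0869 × 29.1 = 2.52879 m and 2√(Dt) = 2√(0.182 × 29.1) = 4.603 m.
Argument (x−vt)/(2√(Dt)) = (7.50 − 2.52879)/4.603 = 1.080; ½·erfc(1.080) = 0.06334.
C = 292 × 0.06334 = 18.5 mg/L.

18.5 mg/L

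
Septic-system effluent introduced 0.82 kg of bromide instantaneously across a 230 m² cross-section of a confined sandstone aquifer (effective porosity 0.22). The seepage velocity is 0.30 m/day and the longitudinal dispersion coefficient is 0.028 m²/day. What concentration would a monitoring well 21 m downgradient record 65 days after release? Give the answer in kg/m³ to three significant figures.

0.00249 kg/m³

For an instantaneous plane source, C(x,t) = M/(n_e·A·√(4πDt)) · exp(−(x−vt)²/(4Dt)), with n_e·A the pore (flow) area.
Plume center vt = 0.30 × 65 = 19.5 m, so the well at 21 m is 1.5 m downgradient of the peak.
√(4πDt) = 4.782 m, giving peak height M/(n_e·A·√(4πDt)) = 0.82/(0.22 × 230 × 4.782) = 0.003389 kg/m³.
(x−vt)²/(4Dt) = (1.5)²/(4 × 0.028 × 65) = 0.3091; exp(−0.3091) = 0.7341.
C = 0.003389 × 0.7341 = 0.00249 kg/m³.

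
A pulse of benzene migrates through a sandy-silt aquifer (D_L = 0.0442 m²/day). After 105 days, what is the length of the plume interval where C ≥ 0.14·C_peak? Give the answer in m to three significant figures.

The plume is Gaussian with σ = √(2Dt) = √(2 × 0.0442 × 105) = 3.047 m.
C/C_peak = exp(−Δx²/(2σ²)) = 0.14 ⇒ Δx = σ·√(−2 ln 0.14) = 3.047 × 1.983 = 6.042 m.
Width = 2Δx = 12.1 m.

12.1 m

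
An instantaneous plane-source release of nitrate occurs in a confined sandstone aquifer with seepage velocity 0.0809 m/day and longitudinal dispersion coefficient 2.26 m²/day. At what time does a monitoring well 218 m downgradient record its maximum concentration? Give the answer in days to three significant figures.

For the 1D instantaneous-source solution, setting ∂C/∂t = 0 at fixed x gives v²t² + 2Dt − x² = 0, so t = (√(D² + v²x²) − D)/v².
√(D² + v²x²) = √(2.26² + 0.0809² × 218²) = 17.78; v² = 0.00654481.
t = (17.78 − 2.26)/0.00654481 = 2370 days (vs. the pure-advection estimate x/v = 2690 d).

2370 days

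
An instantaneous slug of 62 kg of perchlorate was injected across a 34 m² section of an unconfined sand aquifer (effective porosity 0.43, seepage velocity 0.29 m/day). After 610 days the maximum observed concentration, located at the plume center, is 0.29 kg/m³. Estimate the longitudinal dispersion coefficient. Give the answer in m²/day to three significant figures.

0.0279 m²/day

At the plume center C_max = M/(n_e·A·√(4πDt)), so D = M²/(4πt·(n_e·A·C_max)²).
n_e·A·C_max = 0.43 × 34 × 0.29 = 4.240 kg/m.
D = 62²/(4π × 610 × 4.240²) = 0.0279 m²/day.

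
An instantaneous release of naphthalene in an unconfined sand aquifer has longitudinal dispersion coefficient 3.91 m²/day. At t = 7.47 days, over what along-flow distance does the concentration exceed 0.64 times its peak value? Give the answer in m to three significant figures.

The plume is Gaussian with σ = √(2Dt) = √(2 × 3.91 × 7.47) = 7.643 m.
C/C_peak = exp(−Δx²/(2σ²)) = 0.64 ⇒ Δx = σ·√(−2 ln 0.64) = 7.643 × 0.9448 = 7.221 m.
Width = 2Δx = 14.4 m.

14.4 m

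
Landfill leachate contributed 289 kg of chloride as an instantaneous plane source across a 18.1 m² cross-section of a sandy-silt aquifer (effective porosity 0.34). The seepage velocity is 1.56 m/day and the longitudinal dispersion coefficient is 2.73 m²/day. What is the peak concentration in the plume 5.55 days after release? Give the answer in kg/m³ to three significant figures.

The peak of an instantaneous 1D plume sits at x = vt; there the Gaussian factor is 1 and C_max = M/(n_e·A·√(4πDt)), where n_e·A is the pore area the mass is dissolved in.
√(4πDt) = √(4π × 2.73 × 5.55) = 13.80 m, so C_max = 289/(0.34 × 18.1 × 13.80) = 3.40 kg/m³.

3.40 kg/m³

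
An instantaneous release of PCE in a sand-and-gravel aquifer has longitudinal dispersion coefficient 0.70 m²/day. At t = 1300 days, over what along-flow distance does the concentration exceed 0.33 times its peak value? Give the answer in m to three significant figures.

The plume is Gaussian with σ = √(2Dt) = √(2 × 0.70 × 1300) = 42.66 m.
C/C_peak = exp(−Δx²/(2σ²)) = 0.33 ⇒ Δx = σ·√(−2 ln 0.33) = 42.66 × 1.489 = 63.52 m.
Width = 2Δx = 127 m.

127 m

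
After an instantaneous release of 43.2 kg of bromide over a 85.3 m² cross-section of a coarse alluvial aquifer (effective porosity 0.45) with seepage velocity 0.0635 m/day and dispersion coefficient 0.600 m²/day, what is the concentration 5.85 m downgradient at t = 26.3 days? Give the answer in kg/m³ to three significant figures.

For an instantaneous plane source, C(x,t) = M/(n_e·A·√(4πDt)) · exp(−(x−vt)²/(4Dt)), with n_e·A the pore (flow) area.
Plume center vt = 0.0635 × 26.3 = 1.67005 m, so the well at 5.85 m is 4.17995 m downgradient of the peak.
√(4πDt) = 14.08 m, giving peak height M/(n_e·A·√(4πDt)) = 43.2/(0.45 × 85.3 × 14.08) = 0.07993 kg/m³.
(x−vt)²/(4Dt) = (4.17995)²/(4 × 0.600 × 26.3) = 0.2768; exp(−0.2768) = 0.7582.
C = 0.07993 × 0.7582 = 0.0606 kg/m³.

0.0606 kg/m³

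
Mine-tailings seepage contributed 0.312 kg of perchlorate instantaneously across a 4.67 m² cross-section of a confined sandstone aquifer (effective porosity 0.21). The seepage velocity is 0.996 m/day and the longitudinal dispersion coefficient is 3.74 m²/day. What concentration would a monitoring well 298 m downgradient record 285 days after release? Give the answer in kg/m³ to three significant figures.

For an instantaneous plane source, C(x,t) = M/(n_e·A·√(4πDt)) · exp(−(x−vt)²/(4Dt)), with n_e·A the pore (flow) area.
Plume center vt = 0.996 × 285 = 283.86 m, so the well at 298 m is 14.14 m downgradient of the peak.
√(4πDt) = 115.7 m, giving peak height M/(n_e·A·√(4πDt)) = 0.312/(0.21 × 4.67 × 115.7) = 0.002750 kg/m³.
(x−vt)²/(4Dt) = (14.14)²/(4 × 3.74 × 285) = 0.04689; exp(−0.04689) = 0.9542.
C = 0.002750 × 0.9542 = 0.00262 kg/m³.

0.00262 kg/m³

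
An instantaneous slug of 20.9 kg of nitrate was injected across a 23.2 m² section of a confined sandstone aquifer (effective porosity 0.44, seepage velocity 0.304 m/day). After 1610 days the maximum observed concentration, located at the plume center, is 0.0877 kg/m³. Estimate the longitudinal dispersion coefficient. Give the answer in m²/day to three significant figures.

0.0269 m²/day

At the plume center C_max = M/(n_e·A·√(4πDt)), so D = M²/(4πt·(n_e·A·C_max)²).
n_e·A·C_max = 0.44 × 23.2 × 0.0877 = 0.8952 kg/m.
D = 20.9²/(4π × 1610 × 0.8952²) = 0.0269 m²/day.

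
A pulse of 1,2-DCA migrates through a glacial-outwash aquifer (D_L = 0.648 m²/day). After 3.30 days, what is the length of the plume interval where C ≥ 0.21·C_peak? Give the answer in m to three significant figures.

7.31 m

The plume is Gaussian with σ = √(2Dt) = √(2 × 0.648 × 3.30) = 2.068 m.
C/C_peak = exp(−Δx²/(2σ²)) = 0.21 ⇒ Δx = σ·√(−2 ln 0.21) = 2.068 × 1.767 = 3.654 m.
Width = 2Δx = 7.31 m.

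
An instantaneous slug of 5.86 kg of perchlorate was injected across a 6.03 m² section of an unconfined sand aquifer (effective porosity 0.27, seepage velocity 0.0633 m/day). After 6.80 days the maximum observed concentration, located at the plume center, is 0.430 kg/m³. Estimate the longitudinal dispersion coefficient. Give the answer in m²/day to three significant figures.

At the plume center C_max = M/(n_e·A·√(4πDt)), so D = M²/(4πt·(n_e·A·C_max)²).
n_e·A·C_max = 0.27 × 6.03 × 0.430 = 0.7001 kg/m.
D = 5.86²/(4π × 6.80 × 0.7001²) = 0.820 m²/day.

0.820 m²/day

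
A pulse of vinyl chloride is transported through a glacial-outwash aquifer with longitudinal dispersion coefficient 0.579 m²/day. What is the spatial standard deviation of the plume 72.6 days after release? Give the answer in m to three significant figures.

Dispersive spreading gives a Gaussian with σ² = 2Dt; advection only shifts the center.
σ = √(2 × 0.579 × 72.6) = 9.17 m.

9.17 m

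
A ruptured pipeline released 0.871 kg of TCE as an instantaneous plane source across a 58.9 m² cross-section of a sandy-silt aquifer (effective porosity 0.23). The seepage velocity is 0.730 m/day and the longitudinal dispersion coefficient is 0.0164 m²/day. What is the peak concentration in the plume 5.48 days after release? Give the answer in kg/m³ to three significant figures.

The peak of an instantaneous 1D plume sits at x = vt; there the Gaussian factor is 1 and C_max = M/(n_e·A·√(4πDt)), where n_e·A is the pore area the mass is dissolved in.
√(4πDt) = √(4π × 0.0164 × 5.48) = 1.063 m, so C_max = 0.871/(0.23 × 58.9 × 1.063) = 0.0605 kg/m³.

0.0605 kg/m³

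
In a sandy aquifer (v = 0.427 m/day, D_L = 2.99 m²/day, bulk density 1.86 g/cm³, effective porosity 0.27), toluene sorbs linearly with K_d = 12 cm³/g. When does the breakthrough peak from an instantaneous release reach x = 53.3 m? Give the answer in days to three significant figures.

Retardation factor R = 1 + ρ_b·K_d/n = 1 + 1.86 × 12/0.27 = 83.67.
Sorption retards both mechanisms: v_R = v/R = 0.005103 m/day, D_R = D/R = 0.03574 m²/day.
Peak time from v_R²t² + 2D_R t − x² = 0: t = (√(D_R² + v_R²x²) − D_R)/v_R².
√(D_R² + v_R²x²) = √(0.03574² + 0.005103² × 53.3²) = 0.2743; v_R² = 2.604e-05.
t = (0.2743 − 0.03574)/2.604e-05 = 9160 days.

9160 days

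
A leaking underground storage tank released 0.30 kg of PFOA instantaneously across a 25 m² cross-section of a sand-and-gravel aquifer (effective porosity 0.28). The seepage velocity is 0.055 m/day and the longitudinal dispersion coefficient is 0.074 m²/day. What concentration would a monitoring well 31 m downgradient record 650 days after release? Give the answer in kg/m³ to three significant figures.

0.00155 kg/m³

For an instantaneous plane source, C(x,t) = M/(n_e·A·√(4πDt)) · exp(−(x−vt)²/(4Dt)), with n_e·A the pore (flow) area.
Plume center vt = 0.055 × 650 = 35.75 m, so the well at 31 m is 4.75 m upgradient of the peak.
√(4πDt) = 24.59 m, giving peak height M/(n_e·A·√(4πDt)) = 0.30/(0.28 × 25 × 24.59) = 0.001743 kg/m³.
(x−vt)²/(4Dt) = (-4.75)²/(4 × 0.074 × 650) = 0.1173; exp(−0.1173) = 0.8893.
C = 0.001743 × 0.8893 = 0.00155 kg/m³.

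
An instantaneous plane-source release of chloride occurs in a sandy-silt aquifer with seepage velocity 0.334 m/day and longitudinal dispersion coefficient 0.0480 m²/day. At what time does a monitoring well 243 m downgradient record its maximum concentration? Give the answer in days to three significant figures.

For the 1D instantaneous-source solution, setting ∂C/∂t = 0 at fixed x gives v²t² + 2Dt − x² = 0, so t = (√(D² + v²x²) − D)/v².
√(D² + v²x²) = √(0.0480² + 0.334² × 243²) = 81.16; v² = 0.111556.
t = (81.16 − 0.0480)/0.111556 = 727 days (vs. the pure-advection estimate x/v = 728 d).

727 days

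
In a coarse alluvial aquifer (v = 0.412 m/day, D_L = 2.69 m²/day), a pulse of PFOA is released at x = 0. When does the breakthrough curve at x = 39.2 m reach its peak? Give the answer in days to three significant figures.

For the 1D instantaneous-source solution, setting ∂C/∂t = 0 at fixed x gives v²t² + 2Dt − x² = 0, so t = (√(D² + v²x²) − D)/v².
√(D² + v²x²) = √(2.69² + 0.412² × 39.2²) = 16.37; v² = 0.169744.
t = (16.37 − 2.69)/0.169744 = 80.6 days (vs. the pure-advection estimate x/v = 95.1 d).

80.6 days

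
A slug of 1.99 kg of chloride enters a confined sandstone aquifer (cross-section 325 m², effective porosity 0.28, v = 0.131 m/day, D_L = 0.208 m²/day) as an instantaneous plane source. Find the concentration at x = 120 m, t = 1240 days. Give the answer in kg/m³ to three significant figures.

6.70e-05 kg/m³

For an instantaneous plane source, C(x,t) = M/(n_e·A·√(4πDt)) · exp(−(x−vt)²/(4Dt)), with n_e·A the pore (flow) area.
Plume center vt = 0.131 × 1240 = 162.44 m, so the well at 120 m is 42.44 m upgradient of the peak.
√(4πDt) = 56.93 m, giving peak height M/(n_e·A·√(4πDt)) = 1.99/(0.28 × 325 × 56.93) = 0.0003841 kg/m³.
(x−vt)²/(4Dt) = (-42.44)²/(4 × 0.208 × 1240) = 1.746; exp(−1.746) = 0.1745.
C = 0.0003841 × 0.1745 = 6.70e-05 kg/m³.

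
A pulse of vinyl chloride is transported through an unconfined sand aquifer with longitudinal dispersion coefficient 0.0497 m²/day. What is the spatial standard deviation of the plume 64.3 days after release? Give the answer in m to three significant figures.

2.53 m

Dispersive spreading gives a Gaussian with σ² = 2Dt; advection only shifts the center.
σ = √(2 × 0.0497 × 64.3) = 2.53 m.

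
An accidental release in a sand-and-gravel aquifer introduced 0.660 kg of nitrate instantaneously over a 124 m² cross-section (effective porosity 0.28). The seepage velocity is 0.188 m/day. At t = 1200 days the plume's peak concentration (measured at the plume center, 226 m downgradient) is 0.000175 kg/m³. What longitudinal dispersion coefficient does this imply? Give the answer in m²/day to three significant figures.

0.782 m²/day

At the plume center C_max = M/(n_e·A·√(4πDt)), so D = M²/(4πt·(n_e·A·C_max)²).
n_e·A·C_max = 0.28 × 124 × 0.000175 = 0.006076 kg/m.
D = 0.660²/(4π × 1200 × 0.006076²) = 0.782 m²/day.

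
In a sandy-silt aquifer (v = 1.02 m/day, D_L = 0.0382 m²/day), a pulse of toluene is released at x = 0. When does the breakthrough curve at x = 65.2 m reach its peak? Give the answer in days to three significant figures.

For the 1D instantaneous-source solution, setting ∂C/∂t = 0 at fixed x gives v²t² + 2Dt − x² = 0, so t = (√(D² + v²x²) − D)/v².
√(D² + v²x²) = √(0.0382² + 1.02² × 65.2²) = 66.50; v² = 1.0404.
t = (66.50 − 0.0382)/1.0404 = 63.9 days (vs. the pure-advection estimate x/v = 63.9 d).

63.9 days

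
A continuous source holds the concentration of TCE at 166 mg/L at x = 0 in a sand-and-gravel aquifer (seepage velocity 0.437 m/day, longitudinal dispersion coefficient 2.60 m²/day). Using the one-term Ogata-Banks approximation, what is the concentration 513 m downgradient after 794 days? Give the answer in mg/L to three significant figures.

0.811 mg/L

For a continuous step input, C/C₀ ≈ ½·erfc((x−vt)/(2√(Dt))).
vt = 0.437 × 794 = 346.978 m and 2√(Dt) = 2√(2.60 × 794) = 90.87 m.
Argument (x−vt)/(2√(Dt)) = (513 − 346.978)/90.87 = 1.827; ½·erfc(1.827) = 0.004886.
C = 166 × 0.004886 = 0.811 mg/L.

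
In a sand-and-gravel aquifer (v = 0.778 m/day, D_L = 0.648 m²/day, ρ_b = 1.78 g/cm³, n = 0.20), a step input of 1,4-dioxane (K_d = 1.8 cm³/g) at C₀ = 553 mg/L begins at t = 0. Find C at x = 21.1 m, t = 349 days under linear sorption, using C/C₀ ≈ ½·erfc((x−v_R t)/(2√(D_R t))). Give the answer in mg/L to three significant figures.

Retardation factor R = 1 + ρ_b·K_d/n = 1 + 1.78 × 1.8/0.20 = 17.02.
Sorption retards both mechanisms: v_R = v/R = 0.04571 m/day, D_R = D/R = 0.03807 m²/day.
v_R·t = 0.04571 × 349 = 15.95279 m; 2√(D_R t) = 7.290 m; argument = (21.1 − 15.95279)/7.290 = 0.7061.
C = C₀ × ½·erfc(0.7061) = 553 × 0.1590 = 87.9 mg/L.

87.9 mg/L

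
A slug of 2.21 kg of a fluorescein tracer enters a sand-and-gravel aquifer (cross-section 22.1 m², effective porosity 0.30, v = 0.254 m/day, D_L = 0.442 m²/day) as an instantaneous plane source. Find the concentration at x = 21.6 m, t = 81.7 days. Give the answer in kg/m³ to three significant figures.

0.0156 kg/m³

For an instantaneous plane source, C(x,t) = M/(n_e·A·√(4πDt)) · exp(−(x−vt)²/(4Dt)), with n_e·A the pore (flow) area.
Plume center vt = 0.254 × 81.7 = 20.7518 m, so the well at 21.6 m is 0.8482 m downgradient of the peak.
√(4πDt) = 21.30 m, giving peak height M/(n_e·A·√(4πDt)) = 2.21/(0.30 × 22.1 × 21.30) = 0.01565 kg/m³.
(x−vt)²/(4Dt) = (0.8482)²/(4 × 0.442 × 81.7) = 0.004981; exp(−0.004981) = 0.9950.
C = 0.01565 × 0.9950 = 0.0156 kg/m³.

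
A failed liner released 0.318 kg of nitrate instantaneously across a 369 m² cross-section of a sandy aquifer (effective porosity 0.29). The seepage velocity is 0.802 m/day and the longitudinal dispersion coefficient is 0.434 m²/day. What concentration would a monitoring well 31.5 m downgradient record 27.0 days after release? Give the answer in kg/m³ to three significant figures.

For an instantaneous plane source, C(x,t) = M/(n_e·A·√(4πDt)) · exp(−(x−vt)²/(4Dt)), with n_e·A the pore (flow) area.
Plume center vt = 0.802 × 27.0 = 21.654 m, so the well at 31.5 m is 9.846 m downgradient of the peak.
√(4πDt) = 12.13 m, giving peak height M/(n_e·A·√(4πDt)) = 0.318/(0.29 × 369 × 12.13) = 0.0002450 kg/m³.
(x−vt)²/(4Dt) = (9.846)²/(4 × 0.434 × 27.0) = 2.068; exp(−2.068) = 0.1264.
C = 0.0002450 × 0.1264 = 3.10e-05 kg/m³.

3.10e-05 kg/m³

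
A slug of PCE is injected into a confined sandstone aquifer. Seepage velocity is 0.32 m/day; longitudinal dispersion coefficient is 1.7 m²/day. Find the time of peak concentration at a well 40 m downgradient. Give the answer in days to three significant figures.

109 days

For the 1D instantaneous-source solution, setting ∂C/∂t = 0 at fixed x gives v²t² + 2Dt − x² = 0, so t = (√(D² + v²x²) − D)/v².
√(D² + v²x²) = √(1.7² + 0.32² × 40²) = 12.91; v² = 0.1024.
t = (12.91 − 1.7)/0.1024 = 109 days (vs. the pure-advection estimate x/v = 125 d).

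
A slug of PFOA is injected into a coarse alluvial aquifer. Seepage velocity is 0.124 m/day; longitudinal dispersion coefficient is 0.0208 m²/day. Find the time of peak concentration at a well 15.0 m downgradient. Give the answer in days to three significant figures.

For the 1D instantaneous-source solution, setting ∂C/∂t = 0 at fixed x gives v²t² + 2Dt − x² = 0, so t = (√(D² + v²x²) − D)/v².
√(D² + v²x²) = √(0.0208² + 0.124² × 15.0²) = 1.860; v² = 0.015376.
t = (1.860 − 0.0208)/0.015376 = 120 days (vs. the pure-advection estimate x/v = 121 d).

120 days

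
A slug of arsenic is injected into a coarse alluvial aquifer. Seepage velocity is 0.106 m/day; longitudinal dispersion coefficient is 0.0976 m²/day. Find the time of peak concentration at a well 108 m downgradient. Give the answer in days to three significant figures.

1010 days

For the 1D instantaneous-source solution, setting ∂C/∂t = 0 at fixed x gives v²t² + 2Dt − x² = 0, so t = (√(D² + v²x²) − D)/v².
√(D² + v²x²) = √(0.0976² + 0.106² × 108²) = 11.45; v² = 0.011236.
t = (11.45 − 0.0976)/0.011236 = 1010 days (vs. the pure-advection estimate x/v = 1020 d).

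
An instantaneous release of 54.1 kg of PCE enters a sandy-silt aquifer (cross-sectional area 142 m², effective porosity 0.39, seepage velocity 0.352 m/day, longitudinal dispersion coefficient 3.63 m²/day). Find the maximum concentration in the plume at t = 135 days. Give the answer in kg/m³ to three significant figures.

0.0124 kg/m³

The peak of an instantaneous 1D plume sits at x = vt; there the Gaussian factor is 1 and C_max = M/(n_e·A·√(4πDt)), where n_e·A is the pore area the mass is dissolved in.
√(4πDt) = √(4π × 3.63 × 135) = 78.47 m, so C_max = 54.1/(0.39 × 142 × 78.47) = 0.0124 kg/m³.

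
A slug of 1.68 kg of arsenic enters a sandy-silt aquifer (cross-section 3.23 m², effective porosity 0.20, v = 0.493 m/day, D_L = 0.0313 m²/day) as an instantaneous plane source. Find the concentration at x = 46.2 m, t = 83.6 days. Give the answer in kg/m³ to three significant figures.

0.0422 kg/m³

For an instantaneous plane source, C(x,t) = M/(n_e·A·√(4πDt)) · exp(−(x−vt)²/(4Dt)), with n_e·A the pore (flow) area.
Plume center vt = 0.493 × 83.6 = 41.2148 m, so the well at 46.2 m is 4.9852 m downgradient of the peak.
√(4πDt) = 5.734 m, giving peak height M/(n_e·A·√(4πDt)) = 1.68/(0.20 × 3.23 × 5.734) = 0.4535 kg/m³.
(x−vt)²/(4Dt) = (4.9852)²/(4 × 0.0313 × 83.6) = 2.374; exp(−2.374) = 0.09311.
C = 0.4535 × 0.09311 = 0.0422 kg/m³.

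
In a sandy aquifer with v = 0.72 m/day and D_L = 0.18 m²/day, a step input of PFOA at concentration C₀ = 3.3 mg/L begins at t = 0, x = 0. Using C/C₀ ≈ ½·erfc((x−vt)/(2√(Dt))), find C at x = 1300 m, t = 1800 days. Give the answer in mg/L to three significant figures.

1.44 mg/L

For a continuous step input, C/C₀ ≈ ½·erfc((x−vt)/(2√(Dt))).
vt = 0.72 × 1800 = 1296 m and 2√(Dt) = 2√(0.18 × 1800) = 36.00 m.
Argument (x−vt)/(2√(Dt)) = (1300 − 1296)/36.00 = 0.1111; ½·erfc(0.1111) = 0.4376.
C = 3.3 × 0.4376 = 1.44 mg/L.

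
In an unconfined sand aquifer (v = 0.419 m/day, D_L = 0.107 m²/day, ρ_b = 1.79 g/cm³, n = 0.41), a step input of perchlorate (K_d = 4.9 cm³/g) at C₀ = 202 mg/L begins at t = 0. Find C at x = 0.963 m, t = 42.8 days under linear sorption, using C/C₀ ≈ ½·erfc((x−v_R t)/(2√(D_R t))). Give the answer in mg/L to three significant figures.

80.8 mg/L

Retardation factor R = 1 + ρ_b·K_d/n = 1 + 1.79 × 4.9/0.41 = 22.39.
Sorption retards both mechanisms: v_R = v/R = 0.01871 m/day, D_R = D/R = 0.004779 m²/day.
v_R·t = 0.01871 × 42.8 = 0.800788 m; 2√(D_R t) = 0.9045 m; argument = (0.963 − 0.800788)/0.9045 = 0.1793.
C = C₀ × ½·erfc(0.1793) = 202 × 0.3999 = 80.8 mg/L.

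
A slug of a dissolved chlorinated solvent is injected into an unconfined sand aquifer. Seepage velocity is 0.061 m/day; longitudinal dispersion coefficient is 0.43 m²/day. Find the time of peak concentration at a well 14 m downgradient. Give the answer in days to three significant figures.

141 days

For the 1D instantaneous-source solution, setting ∂C/∂t = 0 at fixed x gives v²t² + 2Dt − x² = 0, so t = (√(D² + v²x²) − D)/v².
√(D² + v²x²) = √(0.43² + 0.061² × 14²) = 0.9561; v² = 0.003721.
t = (0.9561 − 0.43)/0.003721 = 141 days (vs. the pure-advection estimate x/v = 230 d).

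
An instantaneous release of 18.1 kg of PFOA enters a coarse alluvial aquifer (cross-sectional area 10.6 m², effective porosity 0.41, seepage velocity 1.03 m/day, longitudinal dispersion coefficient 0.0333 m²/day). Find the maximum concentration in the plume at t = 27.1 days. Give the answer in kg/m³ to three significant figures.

1.24 kg/m³

The peak of an instantaneous 1D plume sits at x = vt; there the Gaussian factor is 1 and C_max = M/(n_e·A·√(4πDt)), where n_e·A is the pore area the mass is dissolved in.
√(4πDt) = √(4π × 0.0333 × 27.1) = 3.368 m, so C_max = 18.1/(0.41 × 10.6 × 3.368) = 1.24 kg/m³.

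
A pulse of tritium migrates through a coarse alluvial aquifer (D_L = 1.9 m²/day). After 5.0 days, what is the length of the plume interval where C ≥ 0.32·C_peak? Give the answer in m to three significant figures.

13.2 m

The plume is Gaussian with σ = √(2Dt) = √(2 × 1.9 × 5.0) = 4.359 m.
C/C_peak = exp(−Δx²/(2σ²)) = 0.32 ⇒ Δx = σ·√(−2 ln 0.32) = 4.359 × 1.510 = 6.582 m.
Width = 2Δx = 13.2 m.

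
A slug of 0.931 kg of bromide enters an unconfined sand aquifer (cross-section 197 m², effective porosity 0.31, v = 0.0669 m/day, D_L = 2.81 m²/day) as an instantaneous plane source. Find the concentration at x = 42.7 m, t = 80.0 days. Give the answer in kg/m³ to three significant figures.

6.08e-05 kg/m³

For an instantaneous plane source, C(x,t) = M/(n_e·A·√(4πDt)) · exp(−(x−vt)²/(4Dt)), with n_e·A the pore (flow) area.
Plume center vt = 0.0669 × 80.0 = 5.352 m, so the well at 42.7 m is 37.348 m downgradient of the peak.
√(4πDt) = 53.15 m, giving peak height M/(n_e·A·√(4πDt)) = 0.931/(0.31 × 197 × 53.15) = 0.0002868 kg/m³.
(x−vt)²/(4Dt) = (37.348)²/(4 × 2.81 × 80.0) = 1.551; exp(−1.551) = 0.2120.
C = 0.0002868 × 0.2120 = 6.08e-05 kg/m³.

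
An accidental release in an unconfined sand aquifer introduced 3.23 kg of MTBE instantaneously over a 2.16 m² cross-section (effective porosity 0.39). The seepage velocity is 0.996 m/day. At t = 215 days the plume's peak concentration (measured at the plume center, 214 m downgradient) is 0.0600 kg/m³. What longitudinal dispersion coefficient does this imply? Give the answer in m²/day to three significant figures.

At the plume center C_max = M/(n_e·A·√(4πDt)), so D = M²/(4πt·(n_e·A·C_max)²).
n_e·A·C_max = 0.39 × 2.16 × 0.0600 = 0.05054 kg/m.
D = 3.23²/(4π × 215 × 0.05054²) = 1.51 m²/day.

1.51 m²/day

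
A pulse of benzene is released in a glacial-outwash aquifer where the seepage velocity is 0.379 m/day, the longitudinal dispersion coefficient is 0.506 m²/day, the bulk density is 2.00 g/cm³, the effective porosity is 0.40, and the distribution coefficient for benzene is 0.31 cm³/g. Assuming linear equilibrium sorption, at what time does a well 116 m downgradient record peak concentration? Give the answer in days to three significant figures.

772 days

Retardation factor R = 1 + ρ_b·K_d/n = 1 + 2.00 × 0.31/0.40 = 2.550.
Sorption retards both mechanisms: v_R = v/R = 0.1486 m/day, D_R = D/R = 0.1984 m²/day.
Peak time from v_R²t² + 2D_R t − x² = 0: t = (√(D_R² + v_R²x²) − D_R)/v_R².
√(D_R² + v_R²x²) = √(0.1984² + 0.1486² × 116²) = 17.24; v_R² = 0.02208.
t = (17.24 − 0.1984)/0.02208 = 772 days.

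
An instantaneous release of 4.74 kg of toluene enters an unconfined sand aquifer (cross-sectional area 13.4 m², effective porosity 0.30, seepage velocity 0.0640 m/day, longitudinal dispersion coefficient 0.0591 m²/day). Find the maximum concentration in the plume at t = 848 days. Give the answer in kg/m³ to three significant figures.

The peak of an instantaneous 1D plume sits at x = vt; there the Gaussian factor is 1 and C_max = M/(n_e·A·√(4πDt)), where n_e·A is the pore area the mass is dissolved in.
√(4πDt) = √(4π × 0.0591 × 848) = 25.10 m, so C_max = 4.74/(0.30 × 13.4 × 25.10) = 0.0470 kg/m³.

0.0470 kg/m³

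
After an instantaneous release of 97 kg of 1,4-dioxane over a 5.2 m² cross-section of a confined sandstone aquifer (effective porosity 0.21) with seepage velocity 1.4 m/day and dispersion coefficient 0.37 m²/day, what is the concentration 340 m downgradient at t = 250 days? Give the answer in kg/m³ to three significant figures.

For an instantaneous plane source, C(x,t) = M/(n_e·A·√(4πDt)) · exp(−(x−vt)²/(4Dt)), with n_e·A the pore (flow) area.
Plume center vt = 1.4 × 250 = 350 m, so the well at 340 m is 10 m upgradient of the peak.
√(4πDt) = 34.09 m, giving peak height M/(n_e·A·√(4πDt)) = 97/(0.21 × 5.2 × 34.09) = 2.606 kg/m³.
(x−vt)²/(4Dt) = (-10)²/(4 × 0.37 × 250) = 0.2703; exp(−0.2703) = 0.7632.
C = 2.606 × 0.7632 = 1.99 kg/m³.

1.99 kg/m³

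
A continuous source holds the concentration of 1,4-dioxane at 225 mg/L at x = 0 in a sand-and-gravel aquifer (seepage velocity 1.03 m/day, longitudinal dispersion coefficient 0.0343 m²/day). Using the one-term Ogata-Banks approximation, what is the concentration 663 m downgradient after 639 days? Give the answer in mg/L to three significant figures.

52.4 mg/L

For a continuous step input, C/C₀ ≈ ½·erfc((x−vt)/(2√(Dt))).
vt = 1.03 × 639 = 658.17 m and 2√(Dt) = 2√(0.0343 × 639) = 9.363 m.
Argument (x−vt)/(2√(Dt)) = (663 − 658.17)/9.363 = 0.5159; ½·erfc(0.5159) = 0.2328.
C = 225 × 0.2328 = 52.4 mg/L.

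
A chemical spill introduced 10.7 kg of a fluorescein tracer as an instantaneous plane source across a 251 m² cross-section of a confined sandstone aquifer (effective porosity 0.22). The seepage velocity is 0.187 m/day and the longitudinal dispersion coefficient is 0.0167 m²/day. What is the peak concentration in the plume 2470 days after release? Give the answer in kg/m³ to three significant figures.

0.00851 kg/m³

The peak of an instantaneous 1D plume sits at x = vt; there the Gaussian factor is 1 and C_max = M/(n_e·A·√(4πDt)), where n_e·A is the pore area the mass is dissolved in.
√(4πDt) = √(4π × 0.0167 × 2470) = 22.77 m, so C_max = 10.7/(0.22 × 251 × 22.77) = 0.00851 kg/m³.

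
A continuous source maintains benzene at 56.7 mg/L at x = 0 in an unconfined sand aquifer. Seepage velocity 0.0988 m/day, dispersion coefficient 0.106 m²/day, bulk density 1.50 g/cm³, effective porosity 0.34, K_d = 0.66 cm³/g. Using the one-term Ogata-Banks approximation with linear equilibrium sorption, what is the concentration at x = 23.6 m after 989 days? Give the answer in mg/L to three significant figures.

Retardation factor R = 1 + ρ_b·K_d/n = 1 + 1.50 × 0.66/0.34 = 3.912.
Sorption retards both mechanisms: v_R = v/R = 0.02526 m/day, D_R = D/R = 0.02710 m²/day.
v_R·t = 0.02526 × 989 = 24.98214 m; 2√(D_R t) = 10.35 m; argument = (23.6 − 24.98214)/10.35 = -0.1335.
C = C₀ × ½·erfc(-0.1335) = 56.7 × 0.5749 = 32.6 mg/L.

32.6 mg/L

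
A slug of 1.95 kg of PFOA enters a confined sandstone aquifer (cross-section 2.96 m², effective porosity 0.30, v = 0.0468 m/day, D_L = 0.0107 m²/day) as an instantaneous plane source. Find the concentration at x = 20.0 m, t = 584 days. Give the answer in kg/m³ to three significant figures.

For an instantaneous plane source, C(x,t) = M/(n_e·A·√(4πDt)) · exp(−(x−vt)²/(4Dt)), with n_e·A the pore (flow) area.
Plume center vt = 0.0468 × 584 = 27.3312 m, so the well at 20.0 m is 7.3312 m upgradient of the peak.
√(4πDt) = 8.861 m, giving peak height M/(n_e·A·√(4πDt)) = 1.95/(0.30 × 2.96 × 8.861) = 0.2478 kg/m³.
(x−vt)²/(4Dt) = (-7.3312)²/(4 × 0.0107 × 584) = 2.150; exp(−2.150) = 0.1165.
C = 0.2478 × 0.1165 = 0.0289 kg/m³.

0.0289 kg/m³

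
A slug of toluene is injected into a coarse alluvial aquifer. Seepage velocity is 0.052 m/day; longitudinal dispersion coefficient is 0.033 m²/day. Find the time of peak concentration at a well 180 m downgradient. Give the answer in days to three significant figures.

3450 days

For the 1D instantaneous-source solution, setting ∂C/∂t = 0 at fixed x gives v²t² + 2Dt − x² = 0, so t = (√(D² + v²x²) − D)/v².
√(D² + v²x²) = √(0.033² + 0.052² × 180²) = 9.360; v² = 0.002704.
t = (9.360 − 0.033)/0.002704 = 3450 days (vs. the pure-advection estimate x/v = 3460 d).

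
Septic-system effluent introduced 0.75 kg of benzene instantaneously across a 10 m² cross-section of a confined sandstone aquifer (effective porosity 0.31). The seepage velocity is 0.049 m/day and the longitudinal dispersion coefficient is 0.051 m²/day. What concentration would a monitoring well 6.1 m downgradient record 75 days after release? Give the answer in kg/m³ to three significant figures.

For an instantaneous plane source, C(x,t) = M/(n_e·A·√(4πDt)) · exp(−(x−vt)²/(4Dt)), with n_e·A the pore (flow) area.
Plume center vt = 0.049 × 75 = 3.675 m, so the well at 6.1 m is 2.425 m downgradient of the peak.
√(4πDt) = 6.933 m, giving peak height M/(n_e·A·√(4πDt)) = 0.75/(0.31 × 10 × 6.933) = 0.03490 kg/m³.
(x−vt)²/(4Dt) = (2.425)²/(4 × 0.051 × 75) = 0.3844; exp(−0.3844) = 0.6809.
C = 0.03490 × 0.6809 = 0.0238 kg/m³.

0.0238 kg/m³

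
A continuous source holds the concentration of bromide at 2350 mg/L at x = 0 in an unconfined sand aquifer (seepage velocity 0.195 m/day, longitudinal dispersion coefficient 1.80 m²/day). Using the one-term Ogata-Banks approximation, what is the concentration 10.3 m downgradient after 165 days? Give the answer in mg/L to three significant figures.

1920 mg/L

For a continuous step input, C/C₀ ≈ ½·erfc((x−vt)/(2√(Dt))).
vt = 0.195 × 165 = 32.175 m and 2√(Dt) = 2√(1.80 × 165) = 34.47 m.
Argument (x−vt)/(2√(Dt)) = (10.3 − 32.175)/34.47 = -0.6346; ½·erfc(-0.6346) = 0.8153.
C = 2350 × 0.8153 = 1920 mg/L.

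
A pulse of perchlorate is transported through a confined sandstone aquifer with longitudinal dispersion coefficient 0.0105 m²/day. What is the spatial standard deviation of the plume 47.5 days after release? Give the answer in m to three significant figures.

0.999 m

Dispersive spreading gives a Gaussian with σ² = 2Dt; advection only shifts the center.
σ = √(2 × 0.0105 × 47.5) = 0.999 m.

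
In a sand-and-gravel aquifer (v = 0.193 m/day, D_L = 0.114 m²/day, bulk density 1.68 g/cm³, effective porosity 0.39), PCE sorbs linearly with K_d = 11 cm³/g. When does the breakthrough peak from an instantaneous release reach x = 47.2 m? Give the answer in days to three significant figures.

11700 days

Retardation factor R = 1 + ρ_b·K_d/n = 1 + 1.68 × 11/0.39 = 48.38.
Sorption retards both mechanisms: v_R = v/R = 0.003989 m/day, D_R = D/R = 0.002356 m²/day.
Peak time from v_R²t² + 2D_R t − x² = 0: t = (√(D_R² + v_R²x²) − D_R)/v_R².
√(D_R² + v_R²x²) = √(0.002356² + 0.003989² × 47.2²) = 0.1883; v_R² = 1.591e-05.
t = (0.1883 − 0.002356)/1.591e-05 = 11700 days.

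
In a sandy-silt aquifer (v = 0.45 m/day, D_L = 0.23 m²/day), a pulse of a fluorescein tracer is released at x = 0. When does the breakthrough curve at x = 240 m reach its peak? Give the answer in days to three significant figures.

532 days

For the 1D instantaneous-source solution, setting ∂C/∂t = 0 at fixed x gives v²t² + 2Dt − x² = 0, so t = (√(D² + v²x²) − D)/v².
√(D² + v²x²) = √(0.23² + 0.45² × 240²) = 108.0; v² = 0.2025.
t = (108.0 − 0.23)/0.2025 = 532 days (vs. the pure-advection estimate x/v = 533 d).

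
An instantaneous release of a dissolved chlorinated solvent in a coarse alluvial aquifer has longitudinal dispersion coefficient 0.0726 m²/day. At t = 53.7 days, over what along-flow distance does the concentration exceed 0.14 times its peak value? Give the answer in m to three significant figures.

11.1 m

The plume is Gaussian with σ = √(2Dt) = √(2 × 0.0726 × 53.7) = 2.792 m.
C/C_peak = exp(−Δx²/(2σ²)) = 0.14 ⇒ Δx = σ·√(−2 ln 0.14) = 2.792 × 1.983 = 5.537 m.
Width = 2Δx = 11.1 m.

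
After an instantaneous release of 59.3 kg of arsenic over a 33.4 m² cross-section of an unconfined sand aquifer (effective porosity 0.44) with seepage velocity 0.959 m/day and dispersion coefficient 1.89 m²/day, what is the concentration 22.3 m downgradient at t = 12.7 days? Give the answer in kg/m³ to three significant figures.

0.0799 kg/m³

For an instantaneous plane source, C(x,t) = M/(n_e·A·√(4πDt)) · exp(−(x−vt)²/(4Dt)), with n_e·A the pore (flow) area.
Plume center vt = 0.959 × 12.7 = 12.1793 m, so the well at 22.3 m is 10.1207 m downgradient of the peak.
√(4πDt) = 17.37 m, giving peak height M/(n_e·A·√(4πDt)) = 59.3/(0.44 × 33.4 × 17.37) = 0.2323 kg/m³.
(x−vt)²/(4Dt) = (10.1207)²/(4 × 1.89 × 12.7) = 1.067; exp(−1.067) = 0.3440.
C = 0.2323 × 0.3440 = 0.0799 kg/m³.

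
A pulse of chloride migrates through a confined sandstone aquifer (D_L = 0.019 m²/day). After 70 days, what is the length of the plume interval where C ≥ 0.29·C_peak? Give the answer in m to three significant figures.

5.13 m

The plume is Gaussian with σ = √(2Dt) = √(2 × 0.019 × 70) = 1.631 m.
C/C_peak = exp(−Δx²/(2σ²)) = 0.29 ⇒ Δx = σ·√(−2 ln 0.29) = 1.631 × 1.573 = 2.566 m.
Width = 2Δx = 5.13 m.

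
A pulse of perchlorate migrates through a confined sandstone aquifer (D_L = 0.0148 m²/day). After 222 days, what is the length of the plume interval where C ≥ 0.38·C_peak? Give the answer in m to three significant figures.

The plume is Gaussian with σ = √(2Dt) = √(2 × 0.0148 × 222) = 2.563 m.
C/C_peak = exp(−Δx²/(2σ²)) = 0.38 ⇒ Δx = σ·√(−2 ln 0.38) = 2.563 × 1.391 = 3.565 m.
Width = 2Δx = 7.13 m.

7.13 m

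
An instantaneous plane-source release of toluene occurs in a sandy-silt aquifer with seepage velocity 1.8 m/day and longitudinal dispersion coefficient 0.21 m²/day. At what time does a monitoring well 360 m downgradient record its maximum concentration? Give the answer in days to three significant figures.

For the 1D instantaneous-source solution, setting ∂C/∂t = 0 at fixed x gives v²t² + 2Dt − x² = 0, so t = (√(D² + v²x²) − D)/v².
√(D² + v²x²) = √(0.21² + 1.8² × 360²) = 648.0; v² = 3.24.
t = (648.0 − 0.21)/3.24 = 200 days (vs. the pure-advection estimate x/v = 200 d).

200 days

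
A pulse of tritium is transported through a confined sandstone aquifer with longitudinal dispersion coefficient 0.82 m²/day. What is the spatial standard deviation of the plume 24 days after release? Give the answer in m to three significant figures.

Dispersive spreading gives a Gaussian with σ² = 2Dt; advection only shifts the center.
σ = √(2 × 0.82 × 24) = 6.27 m.

6.27 m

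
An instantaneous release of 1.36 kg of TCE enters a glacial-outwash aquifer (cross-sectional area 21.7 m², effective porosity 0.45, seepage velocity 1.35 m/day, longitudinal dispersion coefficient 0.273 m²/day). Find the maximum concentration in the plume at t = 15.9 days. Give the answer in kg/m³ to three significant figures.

The peak of an instantaneous 1D plume sits at x = vt; there the Gaussian factor is 1 and C_max = M/(n_e·A·√(4πDt)), where n_e·A is the pore area the mass is dissolved in.
√(4πDt) = √(4π × 0.273 × 15.9) = 7.386 m, so C_max = 1.36/(0.45 × 21.7 × 7.386) = 0.0189 kg/m³.

0.0189 kg/m³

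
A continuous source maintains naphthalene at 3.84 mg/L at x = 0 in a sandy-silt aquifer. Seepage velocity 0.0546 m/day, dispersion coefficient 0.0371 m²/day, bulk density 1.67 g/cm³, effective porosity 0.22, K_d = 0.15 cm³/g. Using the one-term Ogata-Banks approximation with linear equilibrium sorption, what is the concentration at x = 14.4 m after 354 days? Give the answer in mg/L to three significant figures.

Retardation factor R = 1 + ρ_b·K_d/n = 1 + 1.67 × 0.15/0.22 = 2.139.
Sorption retards both mechanisms: v_R = v/R = 0.02553 m/day, D_R = D/R = 0.01734 m²/day.
v_R·t = 0.02553 × 354 = 9.03762 m; 2√(D_R t) = 4.955 m; argument = (14.4 − 9.03762)/4.955 = 1.082.
C = C₀ × ½·erfc(1.082) = 3.84 × 0.06299 = 0.242 mg/L.

0.242 mg/L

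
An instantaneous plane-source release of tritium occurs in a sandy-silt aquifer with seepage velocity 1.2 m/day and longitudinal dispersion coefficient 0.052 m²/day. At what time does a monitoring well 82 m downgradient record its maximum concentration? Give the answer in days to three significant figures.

68.3 days

For the 1D instantaneous-source solution, setting ∂C/∂t = 0 at fixed x gives v²t² + 2Dt − x² = 0, so t = (√(D² + v²x²) − D)/v².
√(D² + v²x²) = √(0.052² + 1.2² × 82²) = 98.40; v² = 1.44.
t = (98.40 − 0.052)/1.44 = 68.3 days (vs. the pure-advection estimate x/v = 68.3 d).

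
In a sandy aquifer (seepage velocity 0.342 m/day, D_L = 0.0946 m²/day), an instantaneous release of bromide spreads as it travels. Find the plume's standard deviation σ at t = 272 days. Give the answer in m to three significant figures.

Dispersive spreading gives a Gaussian with σ² = 2Dt; advection only shifts the center.
σ = √(2 × 0.0946 × 272) = 7.17 m.

7.17 m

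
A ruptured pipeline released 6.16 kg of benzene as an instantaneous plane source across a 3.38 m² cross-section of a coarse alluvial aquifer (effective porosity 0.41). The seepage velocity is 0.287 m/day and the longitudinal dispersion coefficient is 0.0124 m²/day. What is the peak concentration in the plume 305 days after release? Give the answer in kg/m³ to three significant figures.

The peak of an instantaneous 1D plume sits at x = vt; there the Gaussian factor is 1 and C_max = M/(n_e·A·√(4πDt)), where n_e·A is the pore area the mass is dissolved in.
√(4πDt) = √(4π × 0.0124 × 305) = 6.894 m, so C_max = 6.16/(0.41 × 3.38 × 6.894) = 0.645 kg/m³.

0.645 kg/m³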